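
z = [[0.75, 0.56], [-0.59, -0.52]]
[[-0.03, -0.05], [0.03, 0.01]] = z @ [[0.07, -0.4], [-0.14, 0.44]]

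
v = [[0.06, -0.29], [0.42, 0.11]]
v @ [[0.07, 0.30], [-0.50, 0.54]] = [[0.15,-0.14], [-0.03,0.19]]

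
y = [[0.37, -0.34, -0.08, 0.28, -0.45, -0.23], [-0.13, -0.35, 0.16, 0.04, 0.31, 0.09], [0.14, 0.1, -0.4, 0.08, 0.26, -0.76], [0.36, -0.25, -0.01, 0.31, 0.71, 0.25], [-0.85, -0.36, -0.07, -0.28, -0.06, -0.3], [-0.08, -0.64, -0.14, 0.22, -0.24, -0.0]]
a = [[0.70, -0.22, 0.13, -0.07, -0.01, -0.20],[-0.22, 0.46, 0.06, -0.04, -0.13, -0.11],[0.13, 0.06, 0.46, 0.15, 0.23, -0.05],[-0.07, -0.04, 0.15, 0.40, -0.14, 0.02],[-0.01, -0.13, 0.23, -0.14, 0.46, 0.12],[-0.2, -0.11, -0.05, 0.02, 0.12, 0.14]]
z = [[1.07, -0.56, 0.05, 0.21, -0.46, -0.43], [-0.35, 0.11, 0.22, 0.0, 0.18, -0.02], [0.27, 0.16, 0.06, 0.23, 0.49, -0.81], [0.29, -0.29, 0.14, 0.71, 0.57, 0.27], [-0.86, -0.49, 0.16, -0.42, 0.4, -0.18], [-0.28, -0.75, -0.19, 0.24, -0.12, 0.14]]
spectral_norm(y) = 1.19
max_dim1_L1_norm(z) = 2.78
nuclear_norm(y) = 4.21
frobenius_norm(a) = 1.35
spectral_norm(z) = 1.68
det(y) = -0.00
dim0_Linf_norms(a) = [0.7, 0.46, 0.46, 0.4, 0.46, 0.2]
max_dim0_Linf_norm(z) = 1.07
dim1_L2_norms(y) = [0.77, 0.52, 0.92, 0.92, 1.01, 0.74]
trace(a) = 2.62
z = a + y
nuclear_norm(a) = 2.63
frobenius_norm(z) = 2.53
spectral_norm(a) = 0.90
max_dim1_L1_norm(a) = 1.33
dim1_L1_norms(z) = [2.78, 0.88, 2.02, 2.27, 2.51, 1.72]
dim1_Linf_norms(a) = [0.7, 0.46, 0.46, 0.4, 0.46, 0.2]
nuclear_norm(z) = 5.41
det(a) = 0.00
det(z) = 0.13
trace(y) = -0.13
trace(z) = 2.49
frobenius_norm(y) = 2.03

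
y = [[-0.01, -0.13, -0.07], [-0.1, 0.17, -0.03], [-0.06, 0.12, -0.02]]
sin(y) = [[-0.01, -0.13, -0.07], [-0.10, 0.17, -0.03], [-0.06, 0.12, -0.02]]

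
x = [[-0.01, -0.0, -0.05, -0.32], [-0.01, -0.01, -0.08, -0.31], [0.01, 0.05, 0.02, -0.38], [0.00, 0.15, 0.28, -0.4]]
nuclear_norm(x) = 1.04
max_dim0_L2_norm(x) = 0.71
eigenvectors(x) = [[(-0.58+0j), (0.72+0j), -0.18-0.45j, -0.18+0.45j],  [0.75+0.00j, 0.65+0.00j, (-0.15-0.48j), (-0.15+0.48j)],  [-0.30+0.00j, -0.25+0.00j, (-0.31-0.37j), (-0.31+0.37j)],  [0.07+0.00j, (0.07+0j), (-0.52+0j), (-0.52-0j)]]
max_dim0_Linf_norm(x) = 0.4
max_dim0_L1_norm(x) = 1.41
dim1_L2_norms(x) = [0.32, 0.32, 0.38, 0.51]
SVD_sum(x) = [[-0.00, 0.05, 0.06, -0.29],[-0.0, 0.05, 0.05, -0.27],[-0.00, 0.06, 0.07, -0.37],[-0.0, 0.08, 0.09, -0.45]] + [[-0.00, -0.04, -0.11, -0.03], [-0.0, -0.05, -0.13, -0.04], [-0.00, -0.02, -0.05, -0.01], [0.01, 0.08, 0.19, 0.05]] + [[-0.01,-0.0,0.00,-0.00], [-0.00,-0.00,0.00,-0.00], [0.01,0.01,-0.0,0.0], [-0.00,-0.00,0.00,-0.00]] + [[0.00, -0.0, 0.00, -0.0],  [-0.00, 0.00, -0.0, 0.0],  [0.00, -0.00, 0.00, -0.0],  [-0.00, 0.0, -0.0, 0.0]]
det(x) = -0.00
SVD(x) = [[-0.41, 0.41, 0.42, 0.70],  [-0.39, 0.51, 0.29, -0.71],  [-0.52, 0.18, -0.83, 0.08],  [-0.64, -0.73, 0.23, -0.08]] @ diag([0.7286191631857969, 0.2911427881242389, 0.018634548491998224, 0.0016569744033346472]) @ [[0.0, -0.16, -0.19, 0.97], [-0.03, -0.36, -0.90, -0.24], [-0.82, -0.51, 0.24, -0.04], [0.57, -0.76, 0.31, -0.07]]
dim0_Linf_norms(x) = [0.01, 0.15, 0.28, 0.4]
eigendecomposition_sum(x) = [[0.00-0.00j,  (-0+0j),  0.00-0.00j,  -0.00-0.00j], [-0.00+0.00j,  0.00+0.00j,  (-0+0j),  0.00+0.00j], [0.00-0.00j,  (-0+0j),  0.00-0.00j,  (-0-0j)], [-0.00+0.00j,  0j,  (-0+0j),  0.00+0.00j]] + [[(-0.02+0j), -0.00+0.00j, (0.02-0j), (-0.01+0j)], [-0.01+0.00j, -0.00+0.00j, (0.02-0j), (-0.01+0j)], [(0.01-0j), -0j, -0.01+0.00j, 0.00-0.00j], [(-0+0j), (-0+0j), -0j, (-0+0j)]] + [[-0j, 0.07j, -0.04+0.15j, -0.16-0.14j], [0j, (-0+0.08j), -0.05+0.16j, -0.15-0.15j], [-0j, (0.02+0.07j), (0.01+0.16j), (-0.19-0.08j)], [0.00-0.00j, (0.08+0.03j), (0.14+0.1j), -0.20+0.10j]] + [[0j, 0.00-0.07j, (-0.04-0.15j), -0.16+0.14j],[0.00-0.00j, -0.00-0.08j, (-0.05-0.16j), -0.15+0.15j],[0j, 0.02-0.07j, (0.01-0.16j), -0.19+0.08j],[0j, 0.08-0.03j, 0.14-0.10j, -0.20-0.10j]]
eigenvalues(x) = [0j, (-0.03+0j), (-0.19+0.34j), (-0.19-0.34j)]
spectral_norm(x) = 0.73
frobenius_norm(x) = 0.78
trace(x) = -0.40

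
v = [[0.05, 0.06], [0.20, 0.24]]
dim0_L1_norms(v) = [0.25, 0.3]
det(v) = 0.00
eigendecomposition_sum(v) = [[0.0, -0.0], [-0.0, 0.0]] + [[0.05, 0.06], [0.2, 0.24]]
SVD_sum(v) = [[0.05, 0.06], [0.20, 0.24]] + [[-0.00,0.0], [0.0,-0.0]]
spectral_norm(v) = 0.32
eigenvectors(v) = [[-0.77,-0.24], [0.64,-0.97]]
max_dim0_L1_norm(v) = 0.3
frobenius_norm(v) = 0.32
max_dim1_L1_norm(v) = 0.44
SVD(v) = [[-0.24, -0.97], [-0.97, 0.24]] @ diag([0.3220248437620924, 3.2939991479038067e-17]) @ [[-0.64, -0.77], [0.77, -0.64]]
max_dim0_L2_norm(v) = 0.25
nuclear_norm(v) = 0.32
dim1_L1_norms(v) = [0.11, 0.44]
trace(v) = 0.29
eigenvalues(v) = [0.0, 0.29]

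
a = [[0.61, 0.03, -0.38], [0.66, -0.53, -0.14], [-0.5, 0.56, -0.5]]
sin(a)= [[0.57,0.01,-0.35],[0.62,-0.5,-0.14],[-0.44,0.48,-0.46]]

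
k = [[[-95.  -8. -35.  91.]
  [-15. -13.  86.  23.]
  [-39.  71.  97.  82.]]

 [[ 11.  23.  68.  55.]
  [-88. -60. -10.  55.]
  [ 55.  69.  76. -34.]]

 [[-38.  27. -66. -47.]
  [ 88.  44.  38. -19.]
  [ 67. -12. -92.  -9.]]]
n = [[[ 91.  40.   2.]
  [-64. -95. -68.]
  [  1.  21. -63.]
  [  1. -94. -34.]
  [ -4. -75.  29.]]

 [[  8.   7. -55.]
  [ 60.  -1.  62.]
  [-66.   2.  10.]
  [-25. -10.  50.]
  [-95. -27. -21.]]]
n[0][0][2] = 2.0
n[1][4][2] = -21.0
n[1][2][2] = 10.0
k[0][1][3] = 23.0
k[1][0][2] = 68.0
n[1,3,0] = -25.0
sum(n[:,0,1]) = 47.0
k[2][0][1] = 27.0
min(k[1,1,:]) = -88.0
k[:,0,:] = [[-95.0, -8.0, -35.0, 91.0], [11.0, 23.0, 68.0, 55.0], [-38.0, 27.0, -66.0, -47.0]]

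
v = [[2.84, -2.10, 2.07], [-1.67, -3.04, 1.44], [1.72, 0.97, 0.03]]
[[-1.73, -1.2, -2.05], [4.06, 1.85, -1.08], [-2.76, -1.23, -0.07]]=v @ [[-0.95, -0.78, -0.28], [-1.14, 0.1, 0.43], [-0.69, 0.59, -0.17]]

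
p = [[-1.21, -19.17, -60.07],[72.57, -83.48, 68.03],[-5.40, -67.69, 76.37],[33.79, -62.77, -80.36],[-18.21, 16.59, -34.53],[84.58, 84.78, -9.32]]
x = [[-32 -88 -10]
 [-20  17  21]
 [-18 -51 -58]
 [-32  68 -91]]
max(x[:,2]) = 21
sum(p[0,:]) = -80.45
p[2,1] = -67.69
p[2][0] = -5.4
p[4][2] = -34.53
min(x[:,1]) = -88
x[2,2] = -58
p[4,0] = -18.21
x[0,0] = -32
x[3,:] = [-32, 68, -91]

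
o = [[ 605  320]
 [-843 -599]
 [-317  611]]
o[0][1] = 320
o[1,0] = -843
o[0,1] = 320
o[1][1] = -599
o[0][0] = 605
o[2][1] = 611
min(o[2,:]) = -317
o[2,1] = 611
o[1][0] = -843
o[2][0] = -317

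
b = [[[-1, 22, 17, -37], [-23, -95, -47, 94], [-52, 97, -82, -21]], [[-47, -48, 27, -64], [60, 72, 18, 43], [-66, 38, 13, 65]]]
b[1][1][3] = 43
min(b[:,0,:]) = -64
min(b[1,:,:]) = -66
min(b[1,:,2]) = 13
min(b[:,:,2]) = -82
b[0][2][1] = 97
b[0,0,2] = 17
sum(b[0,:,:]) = -128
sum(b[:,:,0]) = -129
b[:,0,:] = [[-1, 22, 17, -37], [-47, -48, 27, -64]]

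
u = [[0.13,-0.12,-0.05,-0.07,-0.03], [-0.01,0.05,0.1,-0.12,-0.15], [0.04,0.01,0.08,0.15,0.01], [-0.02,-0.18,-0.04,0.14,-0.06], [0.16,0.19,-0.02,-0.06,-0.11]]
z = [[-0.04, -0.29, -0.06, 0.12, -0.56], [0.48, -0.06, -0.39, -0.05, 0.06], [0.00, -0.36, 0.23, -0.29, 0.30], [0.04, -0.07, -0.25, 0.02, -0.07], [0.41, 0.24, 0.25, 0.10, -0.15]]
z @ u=[[-0.1, -0.14, -0.03, 0.08, 0.10], [0.06, -0.04, -0.06, -0.1, -0.01], [0.07, 0.09, -0.01, 0.02, 0.04], [-0.02, -0.03, -0.03, -0.02, 0.01], [0.03, -0.08, 0.02, 0.00, -0.04]]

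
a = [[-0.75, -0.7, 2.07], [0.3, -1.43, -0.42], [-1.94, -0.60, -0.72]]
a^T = [[-0.75, 0.3, -1.94], [-0.70, -1.43, -0.60], [2.07, -0.42, -0.72]]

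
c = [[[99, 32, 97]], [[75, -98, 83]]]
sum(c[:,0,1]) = -66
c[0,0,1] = 32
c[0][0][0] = 99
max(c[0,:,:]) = 99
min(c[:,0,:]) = -98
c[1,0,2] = 83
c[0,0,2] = 97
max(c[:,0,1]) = 32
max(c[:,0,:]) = 99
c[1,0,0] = 75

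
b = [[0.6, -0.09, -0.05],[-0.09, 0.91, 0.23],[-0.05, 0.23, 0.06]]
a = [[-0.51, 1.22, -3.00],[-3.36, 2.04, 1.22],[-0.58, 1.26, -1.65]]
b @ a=[[0.03, 0.49, -1.83], [-3.15, 2.04, 1.0], [-0.78, 0.48, 0.33]]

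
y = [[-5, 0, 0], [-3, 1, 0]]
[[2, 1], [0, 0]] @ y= [[-13, 1, 0], [0, 0, 0]]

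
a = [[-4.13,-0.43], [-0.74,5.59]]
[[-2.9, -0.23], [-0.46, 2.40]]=a@[[0.70, 0.01],[0.01, 0.43]]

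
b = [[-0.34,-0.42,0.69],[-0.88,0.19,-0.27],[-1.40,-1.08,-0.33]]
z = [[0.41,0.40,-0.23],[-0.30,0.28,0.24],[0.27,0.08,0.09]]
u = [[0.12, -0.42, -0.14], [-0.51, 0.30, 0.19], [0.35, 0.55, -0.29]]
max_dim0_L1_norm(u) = 1.27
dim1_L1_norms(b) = [1.45, 1.34, 2.81]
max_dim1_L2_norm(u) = 0.71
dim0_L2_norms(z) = [0.58, 0.49, 0.34]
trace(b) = -0.48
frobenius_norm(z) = 0.83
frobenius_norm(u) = 1.05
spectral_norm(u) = 0.76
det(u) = 0.07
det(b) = 0.92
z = b @ u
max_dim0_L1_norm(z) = 0.98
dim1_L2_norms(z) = [0.62, 0.48, 0.3]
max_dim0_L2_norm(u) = 0.75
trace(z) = 0.78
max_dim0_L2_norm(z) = 0.58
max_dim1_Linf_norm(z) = 0.41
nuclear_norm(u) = 1.60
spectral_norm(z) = 0.67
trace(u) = 0.13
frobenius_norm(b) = 2.21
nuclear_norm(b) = 3.37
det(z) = 0.06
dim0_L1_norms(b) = [2.62, 1.69, 1.29]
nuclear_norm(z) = 1.33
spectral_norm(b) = 1.96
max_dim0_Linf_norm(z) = 0.41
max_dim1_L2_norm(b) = 1.8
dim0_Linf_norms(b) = [1.4, 1.08, 0.69]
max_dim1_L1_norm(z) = 1.04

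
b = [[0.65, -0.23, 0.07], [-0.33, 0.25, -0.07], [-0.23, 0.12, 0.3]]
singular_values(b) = [0.84, 0.32, 0.11]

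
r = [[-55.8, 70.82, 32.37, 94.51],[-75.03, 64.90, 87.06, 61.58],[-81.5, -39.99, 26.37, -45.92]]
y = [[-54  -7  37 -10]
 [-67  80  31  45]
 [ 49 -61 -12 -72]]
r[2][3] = -45.92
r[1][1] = 64.9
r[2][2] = 26.37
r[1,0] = -75.03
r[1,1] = 64.9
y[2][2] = -12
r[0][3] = 94.51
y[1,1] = 80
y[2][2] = -12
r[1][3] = 61.58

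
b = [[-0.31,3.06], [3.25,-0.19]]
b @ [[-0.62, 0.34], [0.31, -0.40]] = [[1.14, -1.33],[-2.07, 1.18]]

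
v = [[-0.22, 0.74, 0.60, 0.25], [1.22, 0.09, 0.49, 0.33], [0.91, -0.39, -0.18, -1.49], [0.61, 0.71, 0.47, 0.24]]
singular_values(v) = [1.92, 1.69, 0.81, 0.2]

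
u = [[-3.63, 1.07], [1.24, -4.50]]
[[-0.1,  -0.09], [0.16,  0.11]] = u @ [[0.02, 0.02], [-0.03, -0.02]]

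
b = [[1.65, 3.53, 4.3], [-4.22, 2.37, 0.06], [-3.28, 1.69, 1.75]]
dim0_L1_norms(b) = [9.15, 7.59, 6.11]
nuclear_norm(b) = 12.99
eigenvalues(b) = [(2.39+5.42j), (2.39-5.42j), (0.99+0j)]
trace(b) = 5.77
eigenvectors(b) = [[-0.70+0.00j, (-0.7-0j), -0.23+0.00j], [(-0-0.55j), -0.00+0.55j, -0.73+0.00j], [(-0.12-0.44j), (-0.12+0.44j), (0.64+0j)]]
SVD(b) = [[0.59, -0.79, -0.16], [0.57, 0.55, -0.61], [0.57, 0.27, 0.78]] @ diag([6.561915284875023, 5.4566872583546635, 0.9721789745892732]) @ [[-0.50, 0.67, 0.54], [-0.83, -0.19, -0.53], [-0.25, -0.72, 0.65]]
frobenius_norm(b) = 8.59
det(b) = 34.81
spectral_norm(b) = 6.56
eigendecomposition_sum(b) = [[(0.81+2.78j), (1.69-1.22j), 2.24-0.40j], [-2.16+0.64j, 0.95+1.31j, (0.32+1.74j)], [(-1.6+0.97j), (1.05+0.85j), (0.63+1.33j)]] + [[0.81-2.78j, 1.69+1.22j, (2.24+0.4j)], [-2.16-0.64j, 0.95-1.31j, (0.32-1.74j)], [-1.60-0.97j, (1.05-0.85j), (0.63-1.33j)]] + [[0.03+0.00j, (0.15-0j), -0.18-0.00j],  [(0.1+0j), (0.46-0j), -0.58-0.00j],  [(-0.08-0j), (-0.4+0j), 0.50+0.00j]]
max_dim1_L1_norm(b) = 9.48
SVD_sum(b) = [[-1.95, 2.60, 2.11], [-1.89, 2.51, 2.04], [-1.88, 2.51, 2.04]] + [[3.56,0.81,2.29], [-2.48,-0.57,-1.6], [-1.21,-0.28,-0.78]] + [[0.04, 0.11, -0.10], [0.15, 0.42, -0.38], [-0.19, -0.54, 0.49]]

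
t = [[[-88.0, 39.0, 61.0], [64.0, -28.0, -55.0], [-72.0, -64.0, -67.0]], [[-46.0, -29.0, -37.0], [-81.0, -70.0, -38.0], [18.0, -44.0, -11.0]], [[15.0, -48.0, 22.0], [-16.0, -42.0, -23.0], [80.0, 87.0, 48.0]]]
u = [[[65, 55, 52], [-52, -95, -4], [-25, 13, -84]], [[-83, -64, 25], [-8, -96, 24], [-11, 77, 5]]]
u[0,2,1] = 13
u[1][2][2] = 5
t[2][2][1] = 87.0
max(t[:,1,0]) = 64.0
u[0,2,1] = 13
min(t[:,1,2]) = -55.0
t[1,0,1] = -29.0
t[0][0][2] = 61.0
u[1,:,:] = [[-83, -64, 25], [-8, -96, 24], [-11, 77, 5]]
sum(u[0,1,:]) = -151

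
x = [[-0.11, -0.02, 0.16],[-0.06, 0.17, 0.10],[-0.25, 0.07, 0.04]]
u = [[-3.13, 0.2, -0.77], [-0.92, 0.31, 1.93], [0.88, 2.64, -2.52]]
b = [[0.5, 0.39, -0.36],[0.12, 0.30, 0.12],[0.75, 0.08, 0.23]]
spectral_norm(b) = 0.97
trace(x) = 0.10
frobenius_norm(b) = 1.13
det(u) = 20.35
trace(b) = 1.03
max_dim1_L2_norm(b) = 0.79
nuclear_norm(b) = 1.74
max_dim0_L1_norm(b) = 1.37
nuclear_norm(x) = 0.61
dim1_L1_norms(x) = [0.29, 0.33, 0.36]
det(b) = 0.13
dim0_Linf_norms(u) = [3.13, 2.64, 2.52]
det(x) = 0.01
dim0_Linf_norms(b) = [0.75, 0.39, 0.36]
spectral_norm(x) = 0.33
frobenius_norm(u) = 5.40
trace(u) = -5.34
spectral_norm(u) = 4.03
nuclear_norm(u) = 8.83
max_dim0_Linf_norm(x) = 0.25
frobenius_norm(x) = 0.39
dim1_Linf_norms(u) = [3.13, 1.93, 2.64]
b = x @ u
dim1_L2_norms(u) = [3.23, 2.16, 3.75]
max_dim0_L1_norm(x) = 0.42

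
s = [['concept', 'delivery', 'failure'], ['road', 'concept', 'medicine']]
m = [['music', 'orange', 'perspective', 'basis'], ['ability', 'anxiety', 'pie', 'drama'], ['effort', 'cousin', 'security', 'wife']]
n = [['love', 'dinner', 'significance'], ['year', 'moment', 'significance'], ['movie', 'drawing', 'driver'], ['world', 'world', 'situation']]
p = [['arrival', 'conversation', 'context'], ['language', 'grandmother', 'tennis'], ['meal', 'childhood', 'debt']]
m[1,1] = 'anxiety'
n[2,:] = ['movie', 'drawing', 'driver']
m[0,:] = ['music', 'orange', 'perspective', 'basis']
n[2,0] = 'movie'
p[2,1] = 'childhood'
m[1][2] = 'pie'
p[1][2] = 'tennis'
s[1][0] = 'road'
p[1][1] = 'grandmother'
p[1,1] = 'grandmother'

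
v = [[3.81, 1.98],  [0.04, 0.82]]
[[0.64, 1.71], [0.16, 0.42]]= v@[[0.07, 0.19], [0.19, 0.50]]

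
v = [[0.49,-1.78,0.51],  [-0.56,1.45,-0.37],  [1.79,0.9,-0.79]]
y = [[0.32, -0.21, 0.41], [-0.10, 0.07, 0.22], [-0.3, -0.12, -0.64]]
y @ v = [[1.01, -0.51, -0.08], [0.31, 0.48, -0.25], [-1.23, -0.22, 0.4]]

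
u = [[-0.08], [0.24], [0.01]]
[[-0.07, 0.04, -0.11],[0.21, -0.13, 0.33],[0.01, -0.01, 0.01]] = u @[[0.86, -0.53, 1.37]]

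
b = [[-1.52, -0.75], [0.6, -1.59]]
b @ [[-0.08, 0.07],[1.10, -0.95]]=[[-0.7, 0.61], [-1.80, 1.55]]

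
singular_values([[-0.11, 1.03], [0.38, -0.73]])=[1.3, 0.24]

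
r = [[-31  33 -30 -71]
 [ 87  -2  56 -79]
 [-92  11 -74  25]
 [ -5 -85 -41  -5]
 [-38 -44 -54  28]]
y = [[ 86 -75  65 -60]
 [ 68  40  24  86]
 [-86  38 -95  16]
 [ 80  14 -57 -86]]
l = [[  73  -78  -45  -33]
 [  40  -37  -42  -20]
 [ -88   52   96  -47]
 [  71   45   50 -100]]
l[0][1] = -78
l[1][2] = -42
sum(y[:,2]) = -63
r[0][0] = -31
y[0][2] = 65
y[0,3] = -60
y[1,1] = 40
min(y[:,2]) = -95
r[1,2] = 56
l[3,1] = 45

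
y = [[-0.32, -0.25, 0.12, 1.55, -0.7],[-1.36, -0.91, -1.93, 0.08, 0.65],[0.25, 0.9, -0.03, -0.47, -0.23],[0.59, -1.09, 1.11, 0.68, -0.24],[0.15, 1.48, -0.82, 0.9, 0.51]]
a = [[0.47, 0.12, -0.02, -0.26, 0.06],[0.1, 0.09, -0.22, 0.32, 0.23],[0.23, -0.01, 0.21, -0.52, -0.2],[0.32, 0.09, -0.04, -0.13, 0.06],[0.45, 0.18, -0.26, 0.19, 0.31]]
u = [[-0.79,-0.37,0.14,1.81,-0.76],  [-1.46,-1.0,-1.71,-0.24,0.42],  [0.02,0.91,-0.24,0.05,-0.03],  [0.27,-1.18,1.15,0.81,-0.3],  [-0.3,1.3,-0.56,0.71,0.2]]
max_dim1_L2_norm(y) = 2.61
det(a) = -0.00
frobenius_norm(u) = 4.24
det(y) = -1.59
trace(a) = 0.95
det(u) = 0.00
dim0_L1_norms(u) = [2.84, 4.76, 3.8, 3.62, 1.71]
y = a + u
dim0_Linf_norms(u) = [1.46, 1.3, 1.71, 1.81, 0.76]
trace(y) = -0.07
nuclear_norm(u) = 7.66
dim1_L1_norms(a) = [0.93, 0.96, 1.17, 0.64, 1.39]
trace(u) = -1.02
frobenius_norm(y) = 4.28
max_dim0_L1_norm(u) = 4.76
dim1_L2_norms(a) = [0.55, 0.47, 0.64, 0.36, 0.66]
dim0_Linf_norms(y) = [1.36, 1.48, 1.93, 1.55, 0.7]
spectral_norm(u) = 2.69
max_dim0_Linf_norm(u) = 1.81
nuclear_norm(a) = 1.75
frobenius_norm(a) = 1.23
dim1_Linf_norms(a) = [0.47, 0.32, 0.52, 0.32, 0.45]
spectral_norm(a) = 0.88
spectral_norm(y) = 2.86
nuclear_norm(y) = 8.13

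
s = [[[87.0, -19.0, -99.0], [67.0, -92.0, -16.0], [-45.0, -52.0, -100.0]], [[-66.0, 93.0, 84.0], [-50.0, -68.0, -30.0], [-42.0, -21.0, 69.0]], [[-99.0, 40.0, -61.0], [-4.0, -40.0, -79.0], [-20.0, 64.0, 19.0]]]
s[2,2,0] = -20.0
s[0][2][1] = -52.0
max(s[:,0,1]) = 93.0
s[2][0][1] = 40.0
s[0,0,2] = -99.0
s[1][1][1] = -68.0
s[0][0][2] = -99.0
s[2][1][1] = -40.0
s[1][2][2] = 69.0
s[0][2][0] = -45.0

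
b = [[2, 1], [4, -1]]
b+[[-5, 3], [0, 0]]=[[-3, 4], [4, -1]]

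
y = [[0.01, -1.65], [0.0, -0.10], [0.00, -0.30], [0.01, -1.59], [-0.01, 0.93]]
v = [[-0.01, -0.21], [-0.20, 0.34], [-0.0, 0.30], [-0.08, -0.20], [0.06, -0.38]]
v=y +[[-0.02, 1.44], [-0.2, 0.44], [-0.00, 0.60], [-0.09, 1.39], [0.07, -1.31]]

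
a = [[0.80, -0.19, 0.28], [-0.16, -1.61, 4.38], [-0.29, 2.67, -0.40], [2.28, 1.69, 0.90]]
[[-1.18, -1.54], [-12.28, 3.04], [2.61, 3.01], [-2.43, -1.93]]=a@[[-0.43, -2.03], [0.54, 1.06], [-2.62, 1.01]]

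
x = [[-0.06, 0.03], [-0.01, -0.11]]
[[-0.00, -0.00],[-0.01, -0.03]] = x@[[0.03,0.14], [0.06,0.27]]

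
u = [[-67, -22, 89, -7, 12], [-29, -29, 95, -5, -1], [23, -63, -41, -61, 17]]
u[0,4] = 12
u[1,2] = 95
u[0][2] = 89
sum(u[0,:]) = 5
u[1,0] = -29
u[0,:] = [-67, -22, 89, -7, 12]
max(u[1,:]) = 95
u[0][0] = -67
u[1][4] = -1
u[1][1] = -29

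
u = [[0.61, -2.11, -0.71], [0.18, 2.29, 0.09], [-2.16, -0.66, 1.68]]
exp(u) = [[3.75,-10.49,-3.30], [0.49,8.88,0.42], [-8.84,6.5,8.82]]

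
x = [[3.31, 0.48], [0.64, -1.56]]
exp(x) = [[28.78, 2.78],[3.71, 0.56]]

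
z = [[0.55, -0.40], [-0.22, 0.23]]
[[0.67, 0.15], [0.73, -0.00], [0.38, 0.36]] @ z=[[0.34, -0.23], [0.4, -0.29], [0.13, -0.07]]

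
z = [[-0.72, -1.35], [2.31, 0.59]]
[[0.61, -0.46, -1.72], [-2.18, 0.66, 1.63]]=z@[[-0.96, 0.23, 0.44], [0.06, 0.22, 1.04]]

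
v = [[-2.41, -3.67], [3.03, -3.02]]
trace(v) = -5.43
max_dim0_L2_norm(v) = 4.75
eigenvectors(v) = [[0.74+0.00j, 0.74-0.00j], [0.06-0.67j, (0.06+0.67j)]]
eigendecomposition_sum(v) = [[(-1.2+1.79j), -1.84-1.50j], [(1.51+1.24j), (-1.51+1.54j)]] + [[(-1.2-1.79j), (-1.84+1.5j)],  [(1.51-1.24j), (-1.51-1.54j)]]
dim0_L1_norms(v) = [5.44, 6.69]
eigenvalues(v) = [(-2.72+3.32j), (-2.72-3.32j)]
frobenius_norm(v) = 6.13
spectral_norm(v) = 4.75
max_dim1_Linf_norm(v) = 3.67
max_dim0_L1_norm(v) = 6.69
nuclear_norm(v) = 8.62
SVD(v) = [[0.75, 0.66], [0.66, -0.75]] @ diag([4.754113177948207, 3.869975179669658]) @ [[0.04, -1.00], [-1.0, -0.04]]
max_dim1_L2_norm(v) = 4.39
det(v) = 18.40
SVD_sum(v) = [[0.14, -3.57], [0.13, -3.14]] + [[-2.55,-0.1], [2.90,0.12]]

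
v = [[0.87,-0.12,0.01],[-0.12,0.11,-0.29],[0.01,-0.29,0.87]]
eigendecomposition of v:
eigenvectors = [[0.13,0.9,0.41], [0.94,0.02,-0.34], [0.31,-0.43,0.85]]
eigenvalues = [-0.0, 0.86, 0.99]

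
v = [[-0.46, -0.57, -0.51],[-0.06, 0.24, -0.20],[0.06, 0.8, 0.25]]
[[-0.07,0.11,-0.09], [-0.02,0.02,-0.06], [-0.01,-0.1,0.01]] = v@[[0.15, 0.07, 0.05], [-0.03, -0.07, -0.06], [0.04, -0.21, 0.20]]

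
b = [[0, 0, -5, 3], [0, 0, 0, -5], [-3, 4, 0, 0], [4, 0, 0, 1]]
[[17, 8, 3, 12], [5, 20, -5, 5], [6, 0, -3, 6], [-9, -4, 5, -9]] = b @ [[-2, 0, 1, -2], [0, 0, 0, 0], [-4, -4, 0, -3], [-1, -4, 1, -1]]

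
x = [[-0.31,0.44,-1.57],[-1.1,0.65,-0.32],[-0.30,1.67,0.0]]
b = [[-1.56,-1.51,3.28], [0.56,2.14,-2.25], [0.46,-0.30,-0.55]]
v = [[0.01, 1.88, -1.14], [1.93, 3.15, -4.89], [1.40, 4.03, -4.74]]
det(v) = 0.54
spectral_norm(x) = 2.18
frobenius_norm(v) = 9.11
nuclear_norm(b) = 6.15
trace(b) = 0.03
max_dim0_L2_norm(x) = 1.85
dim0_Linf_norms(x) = [1.1, 1.67, 1.57]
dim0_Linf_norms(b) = [1.56, 2.14, 3.28]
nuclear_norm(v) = 10.28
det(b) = 0.21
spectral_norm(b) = 4.97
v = x @ b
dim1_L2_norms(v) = [2.2, 6.13, 6.38]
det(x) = 2.45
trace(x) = 0.34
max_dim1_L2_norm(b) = 3.93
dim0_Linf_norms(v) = [1.93, 4.03, 4.89]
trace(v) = -1.58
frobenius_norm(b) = 5.10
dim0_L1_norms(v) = [3.34, 9.06, 10.77]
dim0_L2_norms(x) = [1.18, 1.85, 1.6]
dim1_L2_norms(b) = [3.93, 3.16, 0.78]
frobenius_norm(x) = 2.71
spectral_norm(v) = 9.04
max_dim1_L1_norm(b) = 6.35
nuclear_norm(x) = 4.39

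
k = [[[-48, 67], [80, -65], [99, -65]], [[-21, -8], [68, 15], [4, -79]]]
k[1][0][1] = -8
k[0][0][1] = 67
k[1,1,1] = 15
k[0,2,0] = 99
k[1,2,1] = -79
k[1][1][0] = 68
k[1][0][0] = -21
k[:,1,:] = [[80, -65], [68, 15]]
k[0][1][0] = 80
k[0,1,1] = -65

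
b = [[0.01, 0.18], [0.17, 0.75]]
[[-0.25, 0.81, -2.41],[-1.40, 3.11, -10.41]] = b @ [[-2.75, -2.14, -2.88], [-1.25, 4.63, -13.23]]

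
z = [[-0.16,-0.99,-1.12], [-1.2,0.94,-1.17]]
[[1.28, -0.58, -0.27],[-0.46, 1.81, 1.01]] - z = [[1.44, 0.41, 0.85], [0.74, 0.87, 2.18]]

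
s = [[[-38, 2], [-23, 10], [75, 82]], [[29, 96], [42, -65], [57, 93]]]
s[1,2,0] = 57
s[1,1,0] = 42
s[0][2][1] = 82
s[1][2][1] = 93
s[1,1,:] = [42, -65]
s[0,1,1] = 10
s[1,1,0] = 42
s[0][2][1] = 82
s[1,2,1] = 93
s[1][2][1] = 93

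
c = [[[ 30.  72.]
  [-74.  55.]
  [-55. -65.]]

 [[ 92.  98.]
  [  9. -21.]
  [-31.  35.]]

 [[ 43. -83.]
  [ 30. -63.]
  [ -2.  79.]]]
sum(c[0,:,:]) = -37.0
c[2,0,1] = -83.0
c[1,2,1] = 35.0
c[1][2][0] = -31.0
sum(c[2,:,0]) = 71.0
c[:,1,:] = [[-74.0, 55.0], [9.0, -21.0], [30.0, -63.0]]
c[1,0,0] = 92.0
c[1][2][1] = 35.0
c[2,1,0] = 30.0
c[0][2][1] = -65.0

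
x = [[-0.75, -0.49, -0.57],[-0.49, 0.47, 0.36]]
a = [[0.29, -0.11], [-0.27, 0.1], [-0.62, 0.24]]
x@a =[[0.27, -0.1], [-0.49, 0.19]]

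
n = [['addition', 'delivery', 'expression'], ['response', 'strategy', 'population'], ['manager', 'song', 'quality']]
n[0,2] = 'expression'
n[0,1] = 'delivery'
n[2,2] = 'quality'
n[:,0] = ['addition', 'response', 'manager']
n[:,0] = ['addition', 'response', 'manager']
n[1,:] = ['response', 'strategy', 'population']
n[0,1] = 'delivery'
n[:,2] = ['expression', 'population', 'quality']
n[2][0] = 'manager'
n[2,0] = 'manager'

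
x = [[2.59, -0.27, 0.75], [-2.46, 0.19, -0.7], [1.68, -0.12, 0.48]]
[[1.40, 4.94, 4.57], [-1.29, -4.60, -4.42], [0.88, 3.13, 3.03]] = x@ [[0.36, 1.78, 1.31],[-0.58, -1.43, 1.46],[0.42, -0.07, 2.1]]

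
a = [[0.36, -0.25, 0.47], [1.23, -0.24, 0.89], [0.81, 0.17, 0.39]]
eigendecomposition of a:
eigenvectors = [[(0.22+0j), (0.55-0.04j), (0.55+0.04j)], [(0.75+0j), -0.19-0.35j, -0.19+0.35j], [(0.63+0j), -0.73+0.00j, -0.73-0.00j]]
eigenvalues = [(0.87+0j), (-0.18+0.12j), (-0.18-0.12j)]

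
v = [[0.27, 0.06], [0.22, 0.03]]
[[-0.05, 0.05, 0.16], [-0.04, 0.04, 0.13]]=v@ [[-0.18, 0.14, 0.63], [-0.05, 0.21, -0.13]]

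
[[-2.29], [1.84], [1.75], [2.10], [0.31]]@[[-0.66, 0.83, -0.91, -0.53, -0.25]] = [[1.51, -1.9, 2.08, 1.21, 0.57], [-1.21, 1.53, -1.67, -0.98, -0.46], [-1.16, 1.45, -1.59, -0.93, -0.44], [-1.39, 1.74, -1.91, -1.11, -0.52], [-0.20, 0.26, -0.28, -0.16, -0.08]]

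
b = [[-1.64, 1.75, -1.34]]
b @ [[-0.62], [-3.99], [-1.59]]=[[-3.84]]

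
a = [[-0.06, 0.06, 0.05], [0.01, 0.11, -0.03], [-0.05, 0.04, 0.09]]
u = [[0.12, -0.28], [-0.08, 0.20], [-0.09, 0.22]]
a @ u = [[-0.02, 0.04], [-0.0, 0.01], [-0.02, 0.04]]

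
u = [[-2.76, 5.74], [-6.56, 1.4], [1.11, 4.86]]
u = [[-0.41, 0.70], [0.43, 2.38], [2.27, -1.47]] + [[-2.35, 5.04], [-6.99, -0.98], [-1.16, 6.33]]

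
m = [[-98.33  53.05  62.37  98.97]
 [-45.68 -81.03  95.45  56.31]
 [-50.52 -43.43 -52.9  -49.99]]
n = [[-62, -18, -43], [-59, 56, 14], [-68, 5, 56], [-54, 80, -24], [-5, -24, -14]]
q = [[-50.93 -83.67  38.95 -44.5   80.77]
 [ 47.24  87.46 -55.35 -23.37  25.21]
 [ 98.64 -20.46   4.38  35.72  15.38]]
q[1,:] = [47.24, 87.46, -55.35, -23.37, 25.21]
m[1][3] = 56.31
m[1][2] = 95.45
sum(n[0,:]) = -123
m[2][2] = -52.9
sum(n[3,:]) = 2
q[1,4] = 25.21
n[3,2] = -24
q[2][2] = 4.38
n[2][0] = -68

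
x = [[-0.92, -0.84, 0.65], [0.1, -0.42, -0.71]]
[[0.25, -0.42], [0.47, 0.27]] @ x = [[-0.27, -0.03, 0.46], [-0.41, -0.51, 0.11]]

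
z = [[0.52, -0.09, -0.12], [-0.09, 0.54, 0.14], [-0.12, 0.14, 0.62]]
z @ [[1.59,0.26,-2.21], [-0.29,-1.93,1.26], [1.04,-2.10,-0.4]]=[[0.73, 0.56, -1.21], [-0.15, -1.36, 0.82], [0.41, -1.6, 0.19]]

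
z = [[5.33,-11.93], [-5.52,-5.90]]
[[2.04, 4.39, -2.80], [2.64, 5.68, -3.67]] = z @ [[-0.20, -0.43, 0.28], [-0.26, -0.56, 0.36]]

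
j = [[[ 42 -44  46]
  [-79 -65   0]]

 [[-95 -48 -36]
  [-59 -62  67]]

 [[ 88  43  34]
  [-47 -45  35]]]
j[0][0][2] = 46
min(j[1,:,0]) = -95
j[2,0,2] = 34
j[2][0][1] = 43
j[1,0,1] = -48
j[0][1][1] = -65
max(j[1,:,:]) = 67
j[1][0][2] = -36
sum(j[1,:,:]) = -233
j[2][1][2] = 35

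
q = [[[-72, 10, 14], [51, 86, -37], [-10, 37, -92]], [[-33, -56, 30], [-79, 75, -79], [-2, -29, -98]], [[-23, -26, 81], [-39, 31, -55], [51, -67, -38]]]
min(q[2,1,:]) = -55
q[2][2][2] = -38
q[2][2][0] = 51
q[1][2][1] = -29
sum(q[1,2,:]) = -129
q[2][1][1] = 31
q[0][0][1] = 10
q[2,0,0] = -23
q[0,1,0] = 51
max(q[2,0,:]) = 81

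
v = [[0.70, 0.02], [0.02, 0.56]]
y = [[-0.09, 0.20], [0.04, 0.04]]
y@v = [[-0.06, 0.11],[0.03, 0.02]]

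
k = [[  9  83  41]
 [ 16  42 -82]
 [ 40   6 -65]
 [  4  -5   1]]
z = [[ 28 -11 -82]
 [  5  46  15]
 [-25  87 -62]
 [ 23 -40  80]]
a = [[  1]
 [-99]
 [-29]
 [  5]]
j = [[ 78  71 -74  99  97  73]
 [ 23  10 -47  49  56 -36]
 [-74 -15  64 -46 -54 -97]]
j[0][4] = 97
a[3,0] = 5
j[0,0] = 78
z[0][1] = -11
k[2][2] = -65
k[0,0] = 9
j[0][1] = 71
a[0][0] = 1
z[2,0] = -25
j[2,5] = -97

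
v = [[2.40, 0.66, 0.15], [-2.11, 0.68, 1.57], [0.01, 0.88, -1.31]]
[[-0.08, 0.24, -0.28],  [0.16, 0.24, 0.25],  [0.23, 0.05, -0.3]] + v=[[2.32,0.90,-0.13], [-1.95,0.92,1.82], [0.24,0.93,-1.61]]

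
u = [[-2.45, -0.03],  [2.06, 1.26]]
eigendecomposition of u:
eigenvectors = [[-0.87, 0.01],[0.49, -1.0]]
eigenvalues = [-2.43, 1.24]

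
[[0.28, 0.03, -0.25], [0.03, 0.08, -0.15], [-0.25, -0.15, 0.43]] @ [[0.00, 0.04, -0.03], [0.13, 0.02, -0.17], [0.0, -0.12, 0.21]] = [[0.00, 0.04, -0.07], [0.01, 0.02, -0.05], [-0.02, -0.06, 0.12]]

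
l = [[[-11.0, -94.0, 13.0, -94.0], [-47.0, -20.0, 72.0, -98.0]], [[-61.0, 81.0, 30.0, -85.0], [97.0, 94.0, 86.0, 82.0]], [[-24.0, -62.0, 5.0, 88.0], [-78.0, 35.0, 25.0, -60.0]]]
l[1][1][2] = 86.0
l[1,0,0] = -61.0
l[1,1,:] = [97.0, 94.0, 86.0, 82.0]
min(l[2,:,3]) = -60.0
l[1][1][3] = 82.0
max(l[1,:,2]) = 86.0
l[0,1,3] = -98.0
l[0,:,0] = [-11.0, -47.0]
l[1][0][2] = 30.0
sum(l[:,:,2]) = 231.0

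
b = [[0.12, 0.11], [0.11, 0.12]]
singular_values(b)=[0.23, 0.01]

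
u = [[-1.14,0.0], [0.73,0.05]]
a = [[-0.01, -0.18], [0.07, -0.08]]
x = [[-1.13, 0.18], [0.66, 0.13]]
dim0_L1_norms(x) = [1.79, 0.31]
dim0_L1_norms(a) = [0.08, 0.26]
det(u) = -0.06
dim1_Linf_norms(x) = [1.13, 0.66]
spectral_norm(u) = 1.35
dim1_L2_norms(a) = [0.18, 0.11]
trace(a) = -0.09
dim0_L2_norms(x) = [1.31, 0.22]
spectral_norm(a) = 0.20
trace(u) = -1.09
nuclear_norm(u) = 1.40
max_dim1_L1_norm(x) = 1.31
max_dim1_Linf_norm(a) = 0.18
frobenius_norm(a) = 0.21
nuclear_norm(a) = 0.27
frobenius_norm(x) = 1.33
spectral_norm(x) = 1.31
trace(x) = -1.00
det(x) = -0.27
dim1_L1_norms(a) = [0.19, 0.15]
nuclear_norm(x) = 1.51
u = a + x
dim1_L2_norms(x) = [1.14, 0.67]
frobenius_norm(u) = 1.35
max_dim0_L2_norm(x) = 1.31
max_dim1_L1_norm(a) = 0.19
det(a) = 0.01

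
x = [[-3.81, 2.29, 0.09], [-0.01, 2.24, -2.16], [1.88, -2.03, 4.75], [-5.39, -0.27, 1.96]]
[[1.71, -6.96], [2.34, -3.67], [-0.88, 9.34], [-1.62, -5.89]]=x @ [[0.32, 1.53], [1.27, -0.54], [0.23, 1.13]]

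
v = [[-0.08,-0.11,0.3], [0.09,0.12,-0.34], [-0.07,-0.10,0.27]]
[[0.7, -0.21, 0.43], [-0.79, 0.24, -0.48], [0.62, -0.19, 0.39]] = v @ [[-0.94,2.1,-0.15], [-0.11,0.69,-2.04], [2.03,0.1,0.66]]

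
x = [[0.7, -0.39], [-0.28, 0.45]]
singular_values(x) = [0.94, 0.22]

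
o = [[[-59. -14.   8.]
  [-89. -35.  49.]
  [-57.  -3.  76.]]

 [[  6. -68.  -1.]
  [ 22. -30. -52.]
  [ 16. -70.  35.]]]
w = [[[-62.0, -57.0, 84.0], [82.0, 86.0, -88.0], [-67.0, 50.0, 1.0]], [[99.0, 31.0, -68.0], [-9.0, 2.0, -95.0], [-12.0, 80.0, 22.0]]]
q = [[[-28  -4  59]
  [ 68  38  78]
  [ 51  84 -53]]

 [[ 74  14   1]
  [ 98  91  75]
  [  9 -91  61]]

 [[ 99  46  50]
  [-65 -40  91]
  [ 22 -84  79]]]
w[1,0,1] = 31.0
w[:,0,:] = [[-62.0, -57.0, 84.0], [99.0, 31.0, -68.0]]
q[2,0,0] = 99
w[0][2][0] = -67.0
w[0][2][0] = -67.0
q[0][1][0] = 68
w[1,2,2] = 22.0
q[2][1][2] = 91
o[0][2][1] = -3.0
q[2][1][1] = -40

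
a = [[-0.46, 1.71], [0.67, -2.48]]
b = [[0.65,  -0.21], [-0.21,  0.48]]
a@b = [[-0.66, 0.92], [0.96, -1.33]]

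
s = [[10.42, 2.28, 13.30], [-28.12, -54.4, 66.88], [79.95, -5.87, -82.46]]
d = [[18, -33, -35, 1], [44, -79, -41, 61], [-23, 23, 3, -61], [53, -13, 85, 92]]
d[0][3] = 1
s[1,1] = -54.4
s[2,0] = 79.95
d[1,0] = 44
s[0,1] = 2.28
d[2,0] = -23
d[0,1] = -33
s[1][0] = -28.12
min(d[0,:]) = -35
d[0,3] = 1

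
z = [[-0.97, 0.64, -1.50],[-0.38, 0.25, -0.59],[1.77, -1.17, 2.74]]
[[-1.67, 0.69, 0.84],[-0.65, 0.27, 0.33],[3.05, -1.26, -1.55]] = z @ [[-0.74, 0.06, 1.83], [-1.31, 1.82, 1.56], [1.03, 0.28, -1.08]]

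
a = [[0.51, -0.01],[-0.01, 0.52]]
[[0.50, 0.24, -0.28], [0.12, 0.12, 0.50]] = a @ [[0.98,0.48,-0.53], [0.24,0.24,0.95]]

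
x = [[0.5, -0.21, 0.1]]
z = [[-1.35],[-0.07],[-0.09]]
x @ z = [[-0.67]]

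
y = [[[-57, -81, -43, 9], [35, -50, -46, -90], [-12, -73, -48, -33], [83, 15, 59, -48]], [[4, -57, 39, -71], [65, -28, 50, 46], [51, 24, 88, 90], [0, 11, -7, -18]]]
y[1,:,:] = [[4, -57, 39, -71], [65, -28, 50, 46], [51, 24, 88, 90], [0, 11, -7, -18]]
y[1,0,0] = 4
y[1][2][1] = 24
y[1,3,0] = 0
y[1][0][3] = -71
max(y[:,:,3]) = 90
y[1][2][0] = 51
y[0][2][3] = -33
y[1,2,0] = 51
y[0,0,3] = 9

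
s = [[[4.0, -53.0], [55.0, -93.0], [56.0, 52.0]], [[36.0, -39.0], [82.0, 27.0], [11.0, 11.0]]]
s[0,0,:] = [4.0, -53.0]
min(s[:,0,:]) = -53.0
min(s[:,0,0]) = 4.0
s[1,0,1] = -39.0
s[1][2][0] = 11.0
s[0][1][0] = 55.0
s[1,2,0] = 11.0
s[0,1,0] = 55.0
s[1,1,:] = [82.0, 27.0]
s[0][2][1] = 52.0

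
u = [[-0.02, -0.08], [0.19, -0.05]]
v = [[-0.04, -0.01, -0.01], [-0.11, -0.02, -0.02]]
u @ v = [[0.01, 0.00, 0.00], [-0.0, -0.0, -0.00]]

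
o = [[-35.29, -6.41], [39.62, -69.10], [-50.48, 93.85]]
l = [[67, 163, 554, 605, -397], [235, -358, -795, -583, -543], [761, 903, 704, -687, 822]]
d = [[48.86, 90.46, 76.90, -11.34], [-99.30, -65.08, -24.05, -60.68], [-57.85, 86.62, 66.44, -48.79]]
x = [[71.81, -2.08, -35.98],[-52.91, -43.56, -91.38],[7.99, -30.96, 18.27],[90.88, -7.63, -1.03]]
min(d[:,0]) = -99.3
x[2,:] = [7.99, -30.96, 18.27]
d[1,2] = -24.05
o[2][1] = 93.85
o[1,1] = -69.1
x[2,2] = 18.27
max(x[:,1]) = -2.08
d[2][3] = -48.79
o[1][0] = 39.62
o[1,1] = -69.1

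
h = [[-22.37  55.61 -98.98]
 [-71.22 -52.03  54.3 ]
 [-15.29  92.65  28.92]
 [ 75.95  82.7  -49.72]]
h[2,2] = 28.92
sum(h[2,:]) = 106.28000000000002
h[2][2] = 28.92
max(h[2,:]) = 92.65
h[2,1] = 92.65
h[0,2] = -98.98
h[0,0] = -22.37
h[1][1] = -52.03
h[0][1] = 55.61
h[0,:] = [-22.37, 55.61, -98.98]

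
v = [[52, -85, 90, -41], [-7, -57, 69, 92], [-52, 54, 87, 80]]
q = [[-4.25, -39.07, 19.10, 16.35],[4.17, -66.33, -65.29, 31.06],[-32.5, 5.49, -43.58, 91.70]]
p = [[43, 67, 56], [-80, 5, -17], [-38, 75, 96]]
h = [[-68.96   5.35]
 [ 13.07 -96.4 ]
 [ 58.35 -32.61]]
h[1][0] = 13.07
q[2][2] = -43.58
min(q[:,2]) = -65.29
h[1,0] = 13.07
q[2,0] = -32.5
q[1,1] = -66.33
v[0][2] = 90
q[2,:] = [-32.5, 5.49, -43.58, 91.7]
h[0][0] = -68.96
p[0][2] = 56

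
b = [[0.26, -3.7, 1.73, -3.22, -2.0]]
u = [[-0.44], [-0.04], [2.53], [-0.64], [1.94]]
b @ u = [[2.59]]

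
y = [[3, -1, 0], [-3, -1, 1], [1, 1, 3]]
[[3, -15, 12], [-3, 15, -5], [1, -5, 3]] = y @ [[1, -5, 3], [0, 0, -3], [0, 0, 1]]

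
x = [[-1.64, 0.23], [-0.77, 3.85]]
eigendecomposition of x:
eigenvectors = [[-0.99,-0.04], [-0.14,-1.00]]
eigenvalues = [-1.61, 3.82]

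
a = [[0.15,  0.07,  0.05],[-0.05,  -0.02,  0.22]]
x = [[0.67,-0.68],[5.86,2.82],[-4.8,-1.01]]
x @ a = [[0.13, 0.06, -0.12], [0.74, 0.35, 0.91], [-0.67, -0.32, -0.46]]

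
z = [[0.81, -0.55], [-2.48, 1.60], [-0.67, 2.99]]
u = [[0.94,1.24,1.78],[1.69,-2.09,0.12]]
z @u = [[-0.17,2.15,1.38], [0.37,-6.42,-4.22], [4.42,-7.08,-0.83]]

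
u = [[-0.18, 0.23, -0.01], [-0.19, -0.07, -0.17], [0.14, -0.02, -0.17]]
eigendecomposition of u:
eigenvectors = [[(-0.28+0.58j), -0.28-0.58j, -0.52+0.00j], [(-0.67+0j), -0.67-0.00j, (0.22+0j)], [(0.28+0.23j), (0.28-0.23j), 0.83+0.00j]]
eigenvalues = [(-0.08+0.22j), (-0.08-0.22j), (-0.26+0j)]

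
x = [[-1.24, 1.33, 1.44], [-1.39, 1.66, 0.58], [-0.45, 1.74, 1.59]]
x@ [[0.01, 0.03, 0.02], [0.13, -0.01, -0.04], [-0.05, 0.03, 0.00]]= [[0.09, -0.01, -0.08], [0.17, -0.04, -0.09], [0.14, 0.02, -0.08]]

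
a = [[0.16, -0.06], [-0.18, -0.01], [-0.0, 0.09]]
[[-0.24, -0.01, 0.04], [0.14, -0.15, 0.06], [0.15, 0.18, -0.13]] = a @ [[-0.87,0.71,-0.24], [1.69,2.05,-1.39]]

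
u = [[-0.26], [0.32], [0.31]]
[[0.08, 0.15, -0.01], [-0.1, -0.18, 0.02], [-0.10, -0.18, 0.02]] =u@[[-0.32, -0.57, 0.05]]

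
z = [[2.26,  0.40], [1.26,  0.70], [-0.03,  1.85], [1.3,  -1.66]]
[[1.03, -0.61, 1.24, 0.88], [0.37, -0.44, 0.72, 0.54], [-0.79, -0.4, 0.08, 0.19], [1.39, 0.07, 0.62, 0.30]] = z@[[0.53, -0.23, 0.54, 0.37], [-0.42, -0.22, 0.05, 0.11]]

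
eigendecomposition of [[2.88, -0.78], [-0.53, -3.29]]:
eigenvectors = [[1.0, 0.12], [-0.08, 0.99]]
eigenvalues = [2.95, -3.36]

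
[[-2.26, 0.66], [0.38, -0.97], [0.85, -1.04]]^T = [[-2.26, 0.38, 0.85], [0.66, -0.97, -1.04]]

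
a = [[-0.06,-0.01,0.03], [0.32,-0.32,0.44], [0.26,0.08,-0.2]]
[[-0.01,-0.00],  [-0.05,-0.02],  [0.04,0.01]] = a @ [[0.05, -0.02], [-0.02, -0.07], [-0.16, -0.08]]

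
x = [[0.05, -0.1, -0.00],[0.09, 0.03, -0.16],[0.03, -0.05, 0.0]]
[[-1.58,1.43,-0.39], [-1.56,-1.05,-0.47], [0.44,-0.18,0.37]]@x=[[0.04, 0.22, -0.23], [-0.19, 0.15, 0.17], [0.02, -0.07, 0.03]]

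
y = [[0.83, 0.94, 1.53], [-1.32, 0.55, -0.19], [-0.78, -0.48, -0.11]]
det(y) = 1.50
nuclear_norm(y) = 4.04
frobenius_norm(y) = 2.62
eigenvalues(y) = [(0.3+1.47j), (0.3-1.47j), (0.67+0j)]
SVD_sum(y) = [[1.27, 0.66, 1.22],[-0.55, -0.29, -0.53],[-0.52, -0.27, -0.50]] + [[-0.40, 0.37, 0.22], [-0.81, 0.74, 0.44], [-0.13, 0.12, 0.07]] + [[-0.04, -0.09, 0.09], [0.04, 0.1, -0.10], [-0.13, -0.33, 0.32]]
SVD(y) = [[-0.86,  -0.44,  0.26], [0.37,  -0.88,  -0.28], [0.35,  -0.14,  0.93]] @ diag([2.1927046005068718, 1.331299831678244, 0.5147691648588529]) @ [[-0.67, -0.35, -0.65], [0.68, -0.63, -0.37], [-0.28, -0.70, 0.66]]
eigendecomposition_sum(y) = [[0.41+0.68j, 0.47-0.10j, (0.76-0.16j)],[-0.53+0.40j, (0.12+0.38j), (0.2+0.62j)],[(-0.47-0.08j), -0.14+0.25j, (-0.23+0.4j)]] + [[0.41-0.68j, (0.47+0.1j), (0.76+0.16j)], [(-0.53-0.4j), 0.12-0.38j, (0.2-0.62j)], [(-0.47+0.08j), (-0.14-0.25j), (-0.23-0.4j)]] + [[0.00-0.00j,(-0-0j),0.00-0.00j], [(-0.26+0j),(0.31+0j),(-0.58+0j)], [(0.16-0j),-0.19-0.00j,0.36-0.00j]]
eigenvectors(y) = [[0.70+0.00j, 0.70-0.00j, 0j], [(0.06+0.58j), 0.06-0.58j, (-0.85+0j)], [(-0.28+0.31j), (-0.28-0.31j), 0.52+0.00j]]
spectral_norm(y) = 2.19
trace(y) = 1.27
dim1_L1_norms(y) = [3.3, 2.06, 1.37]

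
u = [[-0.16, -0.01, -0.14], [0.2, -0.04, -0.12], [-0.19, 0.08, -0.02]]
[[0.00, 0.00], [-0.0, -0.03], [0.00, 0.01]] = u @[[-0.01, -0.11], [-0.0, -0.05], [0.01, 0.11]]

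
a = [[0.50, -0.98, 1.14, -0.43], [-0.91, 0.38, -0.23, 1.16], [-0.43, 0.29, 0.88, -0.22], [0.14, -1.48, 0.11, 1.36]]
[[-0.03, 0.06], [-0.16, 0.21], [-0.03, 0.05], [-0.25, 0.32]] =a@[[0.02, -0.03],[0.03, -0.04],[-0.07, 0.10],[-0.15, 0.19]]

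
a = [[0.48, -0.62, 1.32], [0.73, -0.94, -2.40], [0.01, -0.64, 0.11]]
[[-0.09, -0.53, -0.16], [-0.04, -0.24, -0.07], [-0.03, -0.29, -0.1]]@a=[[-0.43, 0.66, 1.14], [-0.2, 0.3, 0.52], [-0.23, 0.36, 0.65]]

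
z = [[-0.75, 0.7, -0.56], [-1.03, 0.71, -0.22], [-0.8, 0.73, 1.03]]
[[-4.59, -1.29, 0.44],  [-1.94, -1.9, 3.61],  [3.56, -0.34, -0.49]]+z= [[-5.34, -0.59, -0.12], [-2.97, -1.19, 3.39], [2.76, 0.39, 0.54]]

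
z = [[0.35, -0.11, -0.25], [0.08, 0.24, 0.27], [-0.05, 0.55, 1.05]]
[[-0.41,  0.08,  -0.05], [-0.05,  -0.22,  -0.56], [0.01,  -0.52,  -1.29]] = z @ [[-1.23,-0.07,-0.95],[0.62,-0.76,-1.47],[-0.37,-0.10,-0.50]]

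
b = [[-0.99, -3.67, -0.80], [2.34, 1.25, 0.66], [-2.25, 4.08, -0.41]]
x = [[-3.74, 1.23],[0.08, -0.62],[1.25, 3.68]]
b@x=[[2.41, -1.89], [-7.83, 4.53], [8.23, -6.81]]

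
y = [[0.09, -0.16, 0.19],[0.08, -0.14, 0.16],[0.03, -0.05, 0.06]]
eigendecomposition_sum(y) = [[0.06, -0.09, 0.13], [0.05, -0.08, 0.11], [0.02, -0.03, 0.05]] + [[0.05, -0.08, 0.06], [0.04, -0.07, 0.05], [0.01, -0.01, 0.01]] + [[-0.01, 0.01, 0.00], [-0.0, 0.01, 0.00], [0.0, -0.0, -0.00]]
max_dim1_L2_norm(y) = 0.26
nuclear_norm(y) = 0.36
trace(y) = 0.01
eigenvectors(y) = [[0.74,-0.75,-0.89], [0.62,-0.65,-0.44], [0.28,-0.13,0.07]]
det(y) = 0.00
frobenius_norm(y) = 0.36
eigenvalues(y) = [0.03, -0.01, -0.0]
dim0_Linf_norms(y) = [0.09, 0.16, 0.19]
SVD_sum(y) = [[0.09, -0.16, 0.19], [0.08, -0.14, 0.16], [0.03, -0.05, 0.06]] + [[-0.00, 0.00, 0.00],[0.00, -0.00, -0.00],[-0.00, 0.00, 0.0]] + [[-0.0, -0.00, -0.0],[-0.0, -0.0, -0.0],[0.00, 0.0, 0.00]]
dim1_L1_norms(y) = [0.44, 0.38, 0.14]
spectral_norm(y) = 0.36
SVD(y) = [[-0.74, 0.64, -0.21], [-0.63, -0.77, -0.11], [-0.23, 0.06, 0.97]] @ diag([0.3583069587975012, 0.0037253579810001386, 0.0014983274673124622]) @ [[-0.35, 0.61, -0.71], [-0.52, 0.51, 0.69], [0.78, 0.61, 0.14]]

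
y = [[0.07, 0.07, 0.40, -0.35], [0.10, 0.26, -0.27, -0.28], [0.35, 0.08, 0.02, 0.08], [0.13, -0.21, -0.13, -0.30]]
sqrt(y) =[[0.50, -0.05, 0.16, -0.59],  [0.18, 0.56, -0.33, -0.07],  [0.21, 0.16, 0.42, 0.35],  [0.35, -0.17, -0.4, 0.19]]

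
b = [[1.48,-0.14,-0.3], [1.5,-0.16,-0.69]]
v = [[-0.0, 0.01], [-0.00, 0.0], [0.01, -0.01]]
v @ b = [[0.02, -0.0, -0.01], [0.00, 0.0, 0.0], [-0.0, 0.0, 0.00]]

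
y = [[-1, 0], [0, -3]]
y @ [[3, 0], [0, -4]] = [[-3, 0], [0, 12]]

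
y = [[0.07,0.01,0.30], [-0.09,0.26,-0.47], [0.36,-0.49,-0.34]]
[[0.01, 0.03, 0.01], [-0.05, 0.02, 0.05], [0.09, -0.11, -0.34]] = y@ [[0.07, 0.06, -0.48], [-0.15, 0.21, 0.26], [0.02, 0.07, 0.13]]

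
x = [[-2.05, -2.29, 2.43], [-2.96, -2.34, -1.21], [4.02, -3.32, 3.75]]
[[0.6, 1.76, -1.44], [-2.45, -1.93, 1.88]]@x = [[-12.23, -0.71, -6.07], [18.29, 3.89, 3.43]]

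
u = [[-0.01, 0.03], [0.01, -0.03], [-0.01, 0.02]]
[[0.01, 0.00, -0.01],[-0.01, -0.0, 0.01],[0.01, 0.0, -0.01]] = u@ [[-0.30,-0.04,0.19], [0.32,0.04,-0.2]]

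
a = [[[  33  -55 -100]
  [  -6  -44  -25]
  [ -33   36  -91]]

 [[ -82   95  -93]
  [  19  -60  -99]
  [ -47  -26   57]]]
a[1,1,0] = 19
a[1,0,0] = -82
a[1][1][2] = -99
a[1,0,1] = 95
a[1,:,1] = [95, -60, -26]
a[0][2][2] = -91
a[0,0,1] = -55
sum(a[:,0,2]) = -193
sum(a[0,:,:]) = -285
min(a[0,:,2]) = -100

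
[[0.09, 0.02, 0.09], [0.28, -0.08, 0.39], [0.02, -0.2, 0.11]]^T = [[0.09, 0.28, 0.02], [0.02, -0.08, -0.2], [0.09, 0.39, 0.11]]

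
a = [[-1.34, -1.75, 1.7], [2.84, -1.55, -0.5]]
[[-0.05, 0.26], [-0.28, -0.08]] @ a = [[0.81, -0.32, -0.22], [0.15, 0.61, -0.44]]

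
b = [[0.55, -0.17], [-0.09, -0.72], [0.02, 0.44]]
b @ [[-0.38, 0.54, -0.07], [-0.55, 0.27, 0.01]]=[[-0.12, 0.25, -0.04], [0.43, -0.24, -0.00], [-0.25, 0.13, 0.00]]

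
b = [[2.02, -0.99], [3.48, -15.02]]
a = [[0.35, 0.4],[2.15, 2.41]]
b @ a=[[-1.42, -1.58], [-31.08, -34.81]]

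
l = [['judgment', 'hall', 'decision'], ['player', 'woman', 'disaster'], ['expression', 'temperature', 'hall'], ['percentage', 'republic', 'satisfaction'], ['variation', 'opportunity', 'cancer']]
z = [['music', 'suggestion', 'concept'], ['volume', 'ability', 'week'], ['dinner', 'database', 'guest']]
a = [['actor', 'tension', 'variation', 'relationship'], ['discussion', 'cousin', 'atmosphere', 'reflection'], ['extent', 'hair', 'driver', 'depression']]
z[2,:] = ['dinner', 'database', 'guest']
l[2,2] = 'hall'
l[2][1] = 'temperature'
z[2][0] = 'dinner'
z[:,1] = ['suggestion', 'ability', 'database']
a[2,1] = 'hair'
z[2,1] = 'database'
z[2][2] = 'guest'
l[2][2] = 'hall'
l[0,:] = ['judgment', 'hall', 'decision']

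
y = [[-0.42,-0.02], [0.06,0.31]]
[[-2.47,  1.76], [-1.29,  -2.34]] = y @ [[6.14, -3.87], [-5.34, -6.81]]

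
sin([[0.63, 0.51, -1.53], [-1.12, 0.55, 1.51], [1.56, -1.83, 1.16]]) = [[2.57, -0.73, -2.5], [-3.24, 2.65, 1.12], [0.93, -3.00, 4.53]]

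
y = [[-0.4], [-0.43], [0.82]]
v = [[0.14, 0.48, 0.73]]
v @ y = [[0.34]]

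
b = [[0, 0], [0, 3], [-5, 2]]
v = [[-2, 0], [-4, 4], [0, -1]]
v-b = [[-2, 0], [-4, 1], [5, -3]]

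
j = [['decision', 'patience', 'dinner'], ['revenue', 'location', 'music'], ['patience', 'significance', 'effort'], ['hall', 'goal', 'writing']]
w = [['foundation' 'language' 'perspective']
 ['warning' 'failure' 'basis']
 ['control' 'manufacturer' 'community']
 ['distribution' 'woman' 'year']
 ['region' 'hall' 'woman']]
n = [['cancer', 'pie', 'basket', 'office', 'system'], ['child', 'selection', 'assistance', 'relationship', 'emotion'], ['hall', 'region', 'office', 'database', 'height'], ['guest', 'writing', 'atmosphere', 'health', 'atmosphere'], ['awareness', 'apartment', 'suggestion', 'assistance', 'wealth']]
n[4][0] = 'awareness'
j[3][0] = 'hall'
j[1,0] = 'revenue'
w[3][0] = 'distribution'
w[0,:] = ['foundation', 'language', 'perspective']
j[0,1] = 'patience'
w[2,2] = 'community'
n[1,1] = 'selection'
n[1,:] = ['child', 'selection', 'assistance', 'relationship', 'emotion']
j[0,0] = 'decision'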